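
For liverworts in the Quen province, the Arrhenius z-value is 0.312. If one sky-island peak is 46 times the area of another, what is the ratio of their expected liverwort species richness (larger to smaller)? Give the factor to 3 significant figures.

S₂/S₁ = (A₂/A₁)^z = 46^0.312
ln(S₂/S₁) = 0.312 × ln 46 = 0.312 × 3.8286 = 1.1945
S₂/S₁ = e^1.1945 ≈ 3.302

3.30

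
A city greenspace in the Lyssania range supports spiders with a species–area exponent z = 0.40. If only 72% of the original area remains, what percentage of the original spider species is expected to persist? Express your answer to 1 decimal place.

S_new/S_old = (A_new/A_old)^z = 0.72^0.4
= exp(0.4 × ln 0.72) = exp(0.4 × -0.3285) = exp(-0.1314) ≈ 0.8769

87.7%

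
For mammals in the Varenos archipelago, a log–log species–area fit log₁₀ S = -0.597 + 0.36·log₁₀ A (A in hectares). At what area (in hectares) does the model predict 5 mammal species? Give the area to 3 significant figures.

3980 hectares

5 = 0.2529 × A^0.36  ⇒  A^0.36 = 5/0.2529 = 19.77
ln A = ln(19.77) / 0.36 = 2.9841 / 0.36 = 8.2891
A = e^8.2891 ≈ 3980 hectares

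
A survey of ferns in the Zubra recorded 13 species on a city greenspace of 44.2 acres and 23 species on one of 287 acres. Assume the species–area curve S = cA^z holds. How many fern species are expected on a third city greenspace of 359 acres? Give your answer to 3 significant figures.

24.6

z = ln(23/13) / ln(287/44.2) = 0.5705 / 1.8708 = 0.3050
c = 13 / 44.2^0.3050 = 13 / 3.176 = 4.094
S₃ = 4.094 × 359^0.3050 = 4.094 × 6.015 ≈ 24.62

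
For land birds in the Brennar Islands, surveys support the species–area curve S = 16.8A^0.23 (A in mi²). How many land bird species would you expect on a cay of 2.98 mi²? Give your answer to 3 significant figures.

S = 16.8 × 2.98^0.23
ln S = ln 16.8 + 0.23 × ln 2.98 = 2.8214 + 0.23 × 1.0919 = 3.0725
S = e^3.0725 ≈ 21.6

21.6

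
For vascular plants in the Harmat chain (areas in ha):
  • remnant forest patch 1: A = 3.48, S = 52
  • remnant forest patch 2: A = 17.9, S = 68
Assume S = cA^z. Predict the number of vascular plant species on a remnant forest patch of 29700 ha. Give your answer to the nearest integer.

229

z = ln(68/52) / ln(17.9/3.48) = 0.2683 / 1.6378 = 0.1638
c = 52 / 3.48^0.1638 = 52 / 1.227 = 42.39
S₃ = 42.39 × 29700^0.1638 = 42.39 × 5.403 ≈ 229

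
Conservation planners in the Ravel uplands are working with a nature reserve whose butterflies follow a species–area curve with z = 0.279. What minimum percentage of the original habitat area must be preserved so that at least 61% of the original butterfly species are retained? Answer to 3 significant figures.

Need (A_new/A_old)^0.279 = 0.61, so A_new/A_old = 0.61^(1/0.279) = 0.61^3.584
ln(A_new/A_old) = ln 0.61 / 0.279 = -0.4943 / 0.279 = -1.7717
A_new/A_old = e^-1.7717 ≈ 0.17

17.0%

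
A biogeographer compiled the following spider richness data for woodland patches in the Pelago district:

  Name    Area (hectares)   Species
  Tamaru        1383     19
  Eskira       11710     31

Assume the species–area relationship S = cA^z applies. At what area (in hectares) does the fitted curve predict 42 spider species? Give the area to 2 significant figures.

44000 hectares

z = ln(31/19) / ln(11710/1383) = 0.4895 / 2.1362 = 0.2292
c = 19 / 1383^0.2292 = 19 / 5.245 = 3.622
A = (42/3.622)^(1/0.2292) ⇒ ln A = ln(11.6)/0.2292 = 10.6933
A = e^10.6933 ≈ 44062 hectares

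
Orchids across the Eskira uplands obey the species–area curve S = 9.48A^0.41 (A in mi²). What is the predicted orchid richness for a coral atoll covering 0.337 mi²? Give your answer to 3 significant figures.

6.07

S = 9.48 × 0.337^0.41
ln S = ln 9.48 + 0.41 × ln 0.337 = 2.2492 + 0.41 × -1.0877 = 1.8032
S = e^1.8032 ≈ 6.069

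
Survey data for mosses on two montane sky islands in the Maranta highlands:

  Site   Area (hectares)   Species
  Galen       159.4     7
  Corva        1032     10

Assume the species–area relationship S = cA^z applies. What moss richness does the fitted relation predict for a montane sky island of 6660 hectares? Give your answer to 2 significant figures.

z = ln(10/7) / ln(1032/159.4) = 0.3567 / 1.8678 = 0.1910
c = 7 / 159.4^0.1910 = 7 / 2.634 = 2.658
S₃ = 2.658 × 6660^0.1910 = 2.658 × 5.372 ≈ 14.28

14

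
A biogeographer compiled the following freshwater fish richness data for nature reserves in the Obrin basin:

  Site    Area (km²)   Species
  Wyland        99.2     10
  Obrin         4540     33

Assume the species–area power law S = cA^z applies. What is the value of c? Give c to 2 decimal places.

z = ln(S₂/S₁) / ln(A₂/A₁) = ln(33/10) / ln(4540/99.2) = 1.1939 / 3.8235 = 0.3123
c = S₁ / A₁^z = 10 / 99.2^0.3123 = 10 / 4.202 = 2.38

2.38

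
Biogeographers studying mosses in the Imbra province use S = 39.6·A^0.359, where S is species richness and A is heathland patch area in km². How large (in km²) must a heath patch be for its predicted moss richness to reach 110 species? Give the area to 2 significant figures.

17 km²

110 = 39.6 × A^0.359  ⇒  A^0.359 = 110/39.6 = 2.778
ln A = ln(2.778) / 0.359 = 1.0217 / 0.359 = 2.8458
A = e^2.8458 ≈ 17.22 km²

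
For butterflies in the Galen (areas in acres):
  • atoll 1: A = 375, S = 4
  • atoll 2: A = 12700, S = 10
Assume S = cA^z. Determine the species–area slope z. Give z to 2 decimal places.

0.26

Taking logs: ln S = ln c + z ln A, so z = (ln S₂ − ln S₁)/(ln A₂ − ln A₁).
z = ln(10/4) / ln(12700/375) = ln(2.5) / ln(33.87) = 0.9163 / 3.5224 = 0.2601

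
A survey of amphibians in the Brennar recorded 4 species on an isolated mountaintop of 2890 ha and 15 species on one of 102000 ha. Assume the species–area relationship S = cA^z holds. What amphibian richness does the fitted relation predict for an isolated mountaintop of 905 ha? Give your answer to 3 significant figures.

z = ln(15/4) / ln(102000/2890) = 1.3218 / 3.5637 = 0.3709
c = 4 / 2890^0.3709 = 4 / 19.21 = 0.2082
S₃ = 0.2082 × 905^0.3709 = 0.2082 × 12.49 ≈ 2.6

2.60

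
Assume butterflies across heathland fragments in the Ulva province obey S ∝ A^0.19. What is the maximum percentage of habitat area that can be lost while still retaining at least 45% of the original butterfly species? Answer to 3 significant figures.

Need (A_new/A_old)^0.19 = 0.45, so A_new/A_old = 0.45^(1/0.19) = 0.45^5.263
ln(A_new/A_old) = ln 0.45 / 0.19 = -0.7985 / 0.19 = -4.2027
A_new/A_old = e^-4.2027 ≈ 0.01496
Fraction that can be lost = 1 − 0.01496 = 0.985

98.5%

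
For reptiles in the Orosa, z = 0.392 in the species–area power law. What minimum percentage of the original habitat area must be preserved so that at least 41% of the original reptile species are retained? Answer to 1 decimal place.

Need (A_new/A_old)^0.392 = 0.41, so A_new/A_old = 0.41^(1/0.392) = 0.41^2.551
ln(A_new/A_old) = ln 0.41 / 0.392 = -0.8916 / 0.392 = -2.2745
A_new/A_old = e^-2.2745 ≈ 0.1028

10.3%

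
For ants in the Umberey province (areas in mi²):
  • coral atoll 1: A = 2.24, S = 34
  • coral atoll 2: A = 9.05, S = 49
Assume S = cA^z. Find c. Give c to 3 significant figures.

z = ln(S₂/S₁) / ln(A₂/A₁) = ln(49/34) / ln(9.05/2.24) = 0.3655 / 1.3963 = 0.2617
c = S₁ / A₁^z = 34 / 2.24^0.2617 = 34 / 1.235 = 27.53

27.5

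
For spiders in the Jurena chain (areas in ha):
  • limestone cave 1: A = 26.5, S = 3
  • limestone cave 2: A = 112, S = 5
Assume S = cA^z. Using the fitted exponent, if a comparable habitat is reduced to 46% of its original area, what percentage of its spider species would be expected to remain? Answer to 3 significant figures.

75.9%

z = ln(5/3) / ln(112/26.5) = 0.5108 / 1.4414 = 0.3544
S_new/S_old = (A_new/A_old)^z = 0.46^0.3544 = exp(0.3544 × -0.7765) = 0.7594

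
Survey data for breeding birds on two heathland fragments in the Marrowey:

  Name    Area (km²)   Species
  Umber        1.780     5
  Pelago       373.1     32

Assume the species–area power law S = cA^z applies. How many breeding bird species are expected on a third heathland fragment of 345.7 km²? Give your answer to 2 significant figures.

z = ln(32/5) / ln(373.1/1.78) = 1.8563 / 5.3452 = 0.3473
c = 5 / 1.78^0.3473 = 5 / 1.222 = 4.093
S₃ = 4.093 × 345.7^0.3473 = 4.093 × 7.615 ≈ 31.16

31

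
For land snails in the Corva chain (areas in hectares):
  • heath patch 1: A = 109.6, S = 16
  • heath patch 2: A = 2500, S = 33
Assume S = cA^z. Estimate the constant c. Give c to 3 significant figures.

5.39

z = ln(S₂/S₁) / ln(A₂/A₁) = ln(33/16) / ln(2500/109.6) = 0.7239 / 3.1272 = 0.2315
c = S₁ / A₁^z = 16 / 109.6^0.2315 = 16 / 2.966 = 5.394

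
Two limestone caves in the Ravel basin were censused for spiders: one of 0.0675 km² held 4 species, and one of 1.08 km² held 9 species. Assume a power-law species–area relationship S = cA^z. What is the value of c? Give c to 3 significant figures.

z = ln(S₂/S₁) / ln(A₂/A₁) = ln(9/4) / ln(1.08/0.0675) = 0.8109 / 2.7726 = 0.2925
c = S₁ / A₁^z = 4 / 0.0675^0.2925 = 4 / 0.4546 = 8.8

8.80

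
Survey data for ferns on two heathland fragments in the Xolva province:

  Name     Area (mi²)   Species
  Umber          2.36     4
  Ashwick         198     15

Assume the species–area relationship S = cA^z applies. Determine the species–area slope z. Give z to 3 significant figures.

0.298

Taking logs: ln S = ln c + z ln A, so z = (ln S₂ − ln S₁)/(ln A₂ − ln A₁).
z = ln(15/4) / ln(198/2.36) = ln(3.75) / ln(83.9) = 1.3218 / 4.4296 = 0.2984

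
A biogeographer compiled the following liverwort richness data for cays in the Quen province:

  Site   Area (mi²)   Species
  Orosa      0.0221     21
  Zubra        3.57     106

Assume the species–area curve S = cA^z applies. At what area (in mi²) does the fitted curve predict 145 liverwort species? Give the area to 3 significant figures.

z = ln(106/21) / ln(3.57/0.0221) = 1.6189 / 5.0847 = 0.3184
c = 21 / 0.0221^0.3184 = 21 / 0.2971 = 70.69
A = (145/70.69)^(1/0.3184) ⇒ ln A = ln(2.051)/0.3184 = 2.2566
A = e^2.2566 ≈ 9.55 mi²

9.55 mi²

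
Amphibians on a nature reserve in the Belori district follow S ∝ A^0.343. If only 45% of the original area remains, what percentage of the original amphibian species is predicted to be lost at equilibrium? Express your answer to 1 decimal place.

24.0%

S_new/S_old = (A_new/A_old)^z = 0.45^0.343
= exp(0.343 × ln 0.45) = exp(0.343 × -0.7985) = exp(-0.2739) ≈ 0.7604
Fraction lost = 1 − 0.7604 = 0.2396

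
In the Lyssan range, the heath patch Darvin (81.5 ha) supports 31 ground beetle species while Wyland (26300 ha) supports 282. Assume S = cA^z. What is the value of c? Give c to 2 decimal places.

z = ln(S₂/S₁) / ln(A₂/A₁) = ln(282/31) / ln(26300/81.5) = 2.2079 / 5.7767 = 0.3822
c = S₁ / A₁^z = 31 / 81.5^0.3822 = 31 / 5.376 = 5.766

5.77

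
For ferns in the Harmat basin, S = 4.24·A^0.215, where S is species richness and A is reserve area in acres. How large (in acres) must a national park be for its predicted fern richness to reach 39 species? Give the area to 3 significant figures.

39 = 4.24 × A^0.215  ⇒  A^0.215 = 39/4.24 = 9.198
ln A = ln(9.198) / 0.215 = 2.2190 / 0.215 = 10.3209
A = e^10.3209 ≈ 30361 acres

30400 acres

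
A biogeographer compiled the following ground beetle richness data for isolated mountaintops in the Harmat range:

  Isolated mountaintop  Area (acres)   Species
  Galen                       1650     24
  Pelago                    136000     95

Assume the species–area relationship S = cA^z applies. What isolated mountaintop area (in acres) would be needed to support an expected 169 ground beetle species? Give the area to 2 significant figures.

z = ln(95/24) / ln(136000/1650) = 1.3758 / 4.4119 = 0.3118
c = 24 / 1650^0.3118 = 24 / 10.08 = 2.382
A = (169/2.382)^(1/0.3118) ⇒ ln A = ln(70.96)/0.3118 = 13.6676
A = e^13.6676 ≈ 862466 acres

860000 acres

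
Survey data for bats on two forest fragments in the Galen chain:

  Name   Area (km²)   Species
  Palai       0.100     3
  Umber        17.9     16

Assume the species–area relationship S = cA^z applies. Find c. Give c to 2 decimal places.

6.31

z = ln(S₂/S₁) / ln(A₂/A₁) = ln(16/3) / ln(17.9/0.1) = 1.6740 / 5.1874 = 0.3227
c = S₁ / A₁^z = 3 / 0.1^0.3227 = 3 / 0.4757 = 6.307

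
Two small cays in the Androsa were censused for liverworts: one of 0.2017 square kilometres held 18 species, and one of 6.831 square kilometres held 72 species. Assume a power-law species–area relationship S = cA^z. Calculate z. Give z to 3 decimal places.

Taking logs: ln S = ln c + z ln A, so z = (ln S₂ − ln S₁)/(ln A₂ − ln A₁).
z = ln(72/18) / ln(6.831/0.2017) = ln(4) / ln(33.87) = 1.3863 / 3.5224 = 0.3936

0.394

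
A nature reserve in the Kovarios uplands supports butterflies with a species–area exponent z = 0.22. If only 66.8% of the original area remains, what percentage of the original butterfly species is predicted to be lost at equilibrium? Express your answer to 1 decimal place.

S_new/S_old = (A_new/A_old)^z = 0.668^0.22
= exp(0.22 × ln 0.668) = exp(0.22 × -0.4035) = exp(-0.0888) ≈ 0.9151
Fraction lost = 1 − 0.9151 = 0.08494

8.5%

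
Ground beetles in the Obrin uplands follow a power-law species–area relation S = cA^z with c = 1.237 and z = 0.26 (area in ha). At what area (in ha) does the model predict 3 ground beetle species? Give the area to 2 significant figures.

3 = 1.237 × A^0.26  ⇒  A^0.26 = 3/1.237 = 2.425
ln A = ln(2.425) / 0.26 = 0.8859 / 0.26 = 3.4074
A = e^3.4074 ≈ 30.19 ha

30 ha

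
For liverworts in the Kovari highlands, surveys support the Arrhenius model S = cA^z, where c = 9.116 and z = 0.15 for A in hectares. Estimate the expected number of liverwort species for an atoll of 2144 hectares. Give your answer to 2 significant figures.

29

S = 9.116 × 2144^0.15 = 9.116 × 3.16 ≈ 28.81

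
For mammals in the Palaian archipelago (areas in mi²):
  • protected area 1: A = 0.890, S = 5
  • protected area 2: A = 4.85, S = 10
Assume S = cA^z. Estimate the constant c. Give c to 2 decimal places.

5.24

z = ln(S₂/S₁) / ln(A₂/A₁) = ln(10/5) / ln(4.85/0.89) = 0.6931 / 1.6955 = 0.4088
c = S₁ / A₁^z = 5 / 0.89^0.4088 = 5 / 0.9535 = 5.244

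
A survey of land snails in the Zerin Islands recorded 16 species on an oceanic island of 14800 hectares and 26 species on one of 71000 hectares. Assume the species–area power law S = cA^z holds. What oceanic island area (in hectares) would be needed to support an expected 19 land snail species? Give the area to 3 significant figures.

z = ln(26/16) / ln(71000/14800) = 0.4855 / 1.5681 = 0.3096
c = 16 / 14800^0.3096 = 16 / 19.55 = 0.8183
A = (19/0.8183)^(1/0.3096) ⇒ ln A = ln(23.22)/0.3096 = 10.1574
A = e^10.1574 ≈ 25781 hectares

25800 hectares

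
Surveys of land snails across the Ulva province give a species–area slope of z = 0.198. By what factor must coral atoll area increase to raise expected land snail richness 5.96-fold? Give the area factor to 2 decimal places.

8229.72

(A₂/A₁)^0.198 = 5.96, so A₂/A₁ = 5.96^(1/0.198) = 5.96^5.051
ln(A₂/A₁) = ln 5.96 / 0.198 = 1.7851 / 0.198 = 9.0155
A₂/A₁ = e^9.0155 ≈ 8230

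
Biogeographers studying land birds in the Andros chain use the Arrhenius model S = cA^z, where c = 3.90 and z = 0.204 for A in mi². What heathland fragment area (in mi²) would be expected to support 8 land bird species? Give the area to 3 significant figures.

33.8 mi²

8 = 3.9 × A^0.204  ⇒  A^0.204 = 8/3.9 = 2.051
ln A = ln(2.051) / 0.204 = 0.7185 / 0.204 = 3.5219
A = e^3.5219 ≈ 33.85 mi²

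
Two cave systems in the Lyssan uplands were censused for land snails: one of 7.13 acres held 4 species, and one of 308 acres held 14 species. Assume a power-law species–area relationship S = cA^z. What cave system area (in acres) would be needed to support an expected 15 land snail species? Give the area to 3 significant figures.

z = ln(14/4) / ln(308/7.13) = 1.2528 / 3.7658 = 0.3327
c = 4 / 7.13^0.3327 = 4 / 1.922 = 2.081
A = (15/2.081)^(1/0.3327) ⇒ ln A = ln(7.208)/0.3327 = 5.9375
A = e^5.9375 ≈ 379 acres

379 acres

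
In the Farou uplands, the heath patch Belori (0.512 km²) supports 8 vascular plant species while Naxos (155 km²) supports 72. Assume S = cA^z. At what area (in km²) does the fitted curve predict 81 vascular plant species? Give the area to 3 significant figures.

211 km²

z = ln(72/8) / ln(155/0.512) = 2.1972 / 5.7129 = 0.3846
c = 8 / 0.512^0.3846 = 8 / 0.773 = 10.35
A = (81/10.35)^(1/0.3846) ⇒ ln A = ln(7.827)/0.3846 = 5.3497
A = e^5.3497 ≈ 210.5 km²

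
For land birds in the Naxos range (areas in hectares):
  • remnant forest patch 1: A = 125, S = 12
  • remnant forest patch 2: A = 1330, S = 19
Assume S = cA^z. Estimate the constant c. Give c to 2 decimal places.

4.70

z = ln(S₂/S₁) / ln(A₂/A₁) = ln(19/12) / ln(1330/125) = 0.4595 / 2.3646 = 0.1943
c = S₁ / A₁^z = 12 / 125^0.1943 = 12 / 2.556 = 4.695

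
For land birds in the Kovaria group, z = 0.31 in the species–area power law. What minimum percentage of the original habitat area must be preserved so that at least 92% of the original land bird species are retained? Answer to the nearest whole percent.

Need (A_new/A_old)^0.31 = 0.92, so A_new/A_old = 0.92^(1/0.31) = 0.92^3.226
ln(A_new/A_old) = ln 0.92 / 0.31 = -0.0834 / 0.31 = -0.2690
A_new/A_old = e^-0.2690 ≈ 0.7642

76%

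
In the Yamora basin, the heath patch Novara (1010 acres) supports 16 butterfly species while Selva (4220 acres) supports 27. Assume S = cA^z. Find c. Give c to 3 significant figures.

z = ln(S₂/S₁) / ln(A₂/A₁) = ln(27/16) / ln(4220/1010) = 0.5232 / 1.4299 = 0.3659
c = S₁ / A₁^z = 16 / 1010^0.3659 = 16 / 12.57 = 1.273

1.27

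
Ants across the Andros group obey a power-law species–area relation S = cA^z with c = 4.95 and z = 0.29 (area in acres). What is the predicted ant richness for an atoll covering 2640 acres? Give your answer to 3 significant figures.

S = 4.95 × 2640^0.29
ln S = ln 4.95 + 0.29 × ln 2640 = 1.5994 + 0.29 × 7.8785 = 3.8842
S = e^3.8842 ≈ 48.63

48.6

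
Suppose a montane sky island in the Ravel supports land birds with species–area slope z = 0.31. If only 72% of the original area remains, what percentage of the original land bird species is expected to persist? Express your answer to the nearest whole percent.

S_new/S_old = (A_new/A_old)^z = 0.72^0.31
= exp(0.31 × ln 0.72) = exp(0.31 × -0.3285) = exp(-0.1018) ≈ 0.9032

90%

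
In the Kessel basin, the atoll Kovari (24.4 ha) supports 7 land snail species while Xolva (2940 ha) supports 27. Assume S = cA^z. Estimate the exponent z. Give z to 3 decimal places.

Taking logs: ln S = ln c + z ln A, so z = (ln S₂ − ln S₁)/(ln A₂ − ln A₁).
z = ln(27/7) / ln(2940/24.4) = ln(3.857) / ln(120.5) = 1.3499 / 4.7916 = 0.2817

0.282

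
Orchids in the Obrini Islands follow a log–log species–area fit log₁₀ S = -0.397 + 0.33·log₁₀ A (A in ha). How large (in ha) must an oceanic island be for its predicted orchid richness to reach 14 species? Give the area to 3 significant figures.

47400 ha

14 = 0.4009 × A^0.33  ⇒  A^0.33 = 14/0.4009 = 34.92
ln A = ln(34.92) / 0.33 = 3.5532 / 0.33 = 10.7672
A = e^10.7672 ≈ 47440 ha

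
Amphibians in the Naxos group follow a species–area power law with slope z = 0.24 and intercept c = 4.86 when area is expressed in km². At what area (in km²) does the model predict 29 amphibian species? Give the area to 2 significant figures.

29 = 4.86 × A^0.24  ⇒  A^0.24 = 29/4.86 = 5.967
ln A = ln(5.967) / 0.24 = 1.7863 / 0.24 = 7.4427
A = e^7.4427 ≈ 1707 km²

1700 km²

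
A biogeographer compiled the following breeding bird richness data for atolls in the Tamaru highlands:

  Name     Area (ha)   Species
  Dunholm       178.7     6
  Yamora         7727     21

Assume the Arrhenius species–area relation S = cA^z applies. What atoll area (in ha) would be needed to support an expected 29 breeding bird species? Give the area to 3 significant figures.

z = ln(21/6) / ln(7727/178.7) = 1.2528 / 3.7668 = 0.3326
c = 6 / 178.7^0.3326 = 6 / 5.611 = 1.069
A = (29/1.069)^(1/0.3326) ⇒ ln A = ln(27.12)/0.3326 = 9.9230
A = e^9.9230 ≈ 20394 ha

20400 ha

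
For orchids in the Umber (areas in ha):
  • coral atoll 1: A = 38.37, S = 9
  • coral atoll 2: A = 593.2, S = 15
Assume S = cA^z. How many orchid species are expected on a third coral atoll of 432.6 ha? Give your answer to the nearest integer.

14

z = ln(15/9) / ln(593.2/38.37) = 0.5108 / 2.7383 = 0.1866
c = 9 / 38.37^0.1866 = 9 / 1.975 = 4.558
S₃ = 4.558 × 432.6^0.1866 = 4.558 × 3.103 ≈ 14.14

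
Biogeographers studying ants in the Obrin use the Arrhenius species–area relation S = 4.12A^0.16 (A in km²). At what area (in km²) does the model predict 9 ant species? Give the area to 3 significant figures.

132 km²

9 = 4.12 × A^0.16  ⇒  A^0.16 = 9/4.12 = 2.184
ln A = ln(2.184) / 0.16 = 0.7814 / 0.16 = 4.8836
A = e^4.8836 ≈ 132.1 km²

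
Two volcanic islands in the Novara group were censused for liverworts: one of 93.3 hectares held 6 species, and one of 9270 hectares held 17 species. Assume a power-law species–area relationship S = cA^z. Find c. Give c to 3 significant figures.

2.15

z = ln(S₂/S₁) / ln(A₂/A₁) = ln(17/6) / ln(9270/93.3) = 1.0415 / 4.5987 = 0.2265
c = S₁ / A₁^z = 6 / 93.3^0.2265 = 6 / 2.793 = 2.148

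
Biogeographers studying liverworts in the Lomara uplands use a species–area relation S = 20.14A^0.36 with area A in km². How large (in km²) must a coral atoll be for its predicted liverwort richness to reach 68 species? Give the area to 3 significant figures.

68 = 20.14 × A^0.36  ⇒  A^0.36 = 68/20.14 = 3.376
ln A = ln(3.376) / 0.36 = 1.2168 / 0.36 = 3.3800
A = e^3.3800 ≈ 29.37 km²

29.4 km²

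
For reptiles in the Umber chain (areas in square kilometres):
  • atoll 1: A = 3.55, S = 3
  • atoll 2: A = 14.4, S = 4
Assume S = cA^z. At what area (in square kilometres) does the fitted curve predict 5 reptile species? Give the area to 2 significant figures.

43 square kilometres

z = ln(4/3) / ln(14.4/3.55) = 0.2877 / 1.4003 = 0.2054
c = 3 / 3.55^0.2054 = 3 / 1.297 = 2.312
A = (5/2.312)^(1/0.2054) ⇒ ln A = ln(2.162)/0.2054 = 3.7534
A = e^3.7534 ≈ 42.66 square kilometres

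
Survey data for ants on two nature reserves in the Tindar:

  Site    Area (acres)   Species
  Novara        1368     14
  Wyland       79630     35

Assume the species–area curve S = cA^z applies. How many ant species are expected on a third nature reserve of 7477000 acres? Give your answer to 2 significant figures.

97

z = ln(35/14) / ln(79630/1368) = 0.9163 / 4.0640 = 0.2255
c = 14 / 1368^0.2255 = 14 / 5.094 = 2.748
S₃ = 2.748 × 7477000^0.2255 = 2.748 × 35.46 ≈ 97.46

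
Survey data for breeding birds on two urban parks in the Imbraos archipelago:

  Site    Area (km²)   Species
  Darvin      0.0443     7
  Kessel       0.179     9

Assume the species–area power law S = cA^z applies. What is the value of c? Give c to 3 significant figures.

z = ln(S₂/S₁) / ln(A₂/A₁) = ln(9/7) / ln(0.179/0.0443) = 0.2513 / 1.3964 = 0.1800
c = S₁ / A₁^z = 7 / 0.0443^0.1800 = 7 / 0.5707 = 12.27

12.3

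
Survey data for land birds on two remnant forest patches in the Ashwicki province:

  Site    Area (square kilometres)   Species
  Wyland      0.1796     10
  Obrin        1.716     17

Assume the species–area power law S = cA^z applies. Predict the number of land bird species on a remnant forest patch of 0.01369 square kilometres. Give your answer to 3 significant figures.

z = ln(17/10) / ln(1.716/0.1796) = 0.5306 / 2.2570 = 0.2351
c = 10 / 0.1796^0.2351 = 10 / 0.6679 = 14.97
S₃ = 14.97 × 0.01369^0.2351 = 14.97 × 0.3646 ≈ 5.46

5.46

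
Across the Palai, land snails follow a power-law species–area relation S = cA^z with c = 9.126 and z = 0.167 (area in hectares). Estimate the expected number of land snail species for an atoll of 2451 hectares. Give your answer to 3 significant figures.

S = 9.126 × 2451^0.167 = 9.126 × 3.681 ≈ 33.6

33.6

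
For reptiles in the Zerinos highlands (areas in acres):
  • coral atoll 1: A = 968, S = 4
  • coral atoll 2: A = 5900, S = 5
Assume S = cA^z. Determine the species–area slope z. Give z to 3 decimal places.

0.123

Taking logs: ln S = ln c + z ln A, so z = (ln S₂ − ln S₁)/(ln A₂ − ln A₁).
z = ln(5/4) / ln(5900/968) = ln(1.25) / ln(6.095) = 0.2231 / 1.8075 = 0.1235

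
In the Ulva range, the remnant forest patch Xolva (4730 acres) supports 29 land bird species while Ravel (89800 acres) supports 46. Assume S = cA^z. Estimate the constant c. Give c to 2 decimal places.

z = ln(S₂/S₁) / ln(A₂/A₁) = ln(46/29) / ln(89800/4730) = 0.4613 / 2.9437 = 0.1567
c = S₁ / A₁^z = 29 / 4730^0.1567 = 29 / 3.767 = 7.699

7.70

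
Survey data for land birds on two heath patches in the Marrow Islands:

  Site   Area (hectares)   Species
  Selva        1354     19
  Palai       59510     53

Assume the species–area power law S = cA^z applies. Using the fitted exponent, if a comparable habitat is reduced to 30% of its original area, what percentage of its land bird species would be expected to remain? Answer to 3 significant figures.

72.1%

z = ln(53/19) / ln(59510/1354) = 1.0259 / 3.7831 = 0.2712
S_new/S_old = (A_new/A_old)^z = 0.3^0.2712 = exp(0.2712 × -1.2040) = 0.7215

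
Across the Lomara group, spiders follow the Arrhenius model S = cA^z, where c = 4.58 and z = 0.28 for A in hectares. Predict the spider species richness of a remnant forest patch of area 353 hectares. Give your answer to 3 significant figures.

S = 4.58 × 353^0.28
ln S = ln 4.58 + 0.28 × ln 353 = 1.5217 + 0.28 × 5.8665 = 3.1643
S = e^3.1643 ≈ 23.67

23.7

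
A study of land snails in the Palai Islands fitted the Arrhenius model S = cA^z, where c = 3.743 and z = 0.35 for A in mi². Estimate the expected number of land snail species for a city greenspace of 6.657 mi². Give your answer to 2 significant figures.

7.3

S = 3.743 × 6.657^0.35 = 3.743 × 1.942 ≈ 7.267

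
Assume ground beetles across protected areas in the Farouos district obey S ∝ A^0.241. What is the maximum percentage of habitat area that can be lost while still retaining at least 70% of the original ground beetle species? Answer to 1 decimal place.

Need (A_new/A_old)^0.241 = 0.7, so A_new/A_old = 0.7^(1/0.241) = 0.7^4.149
ln(A_new/A_old) = ln 0.7 / 0.241 = -0.3567 / 0.241 = -1.4800
A_new/A_old = e^-1.4800 ≈ 0.2276
Fraction that can be lost = 1 − 0.2276 = 0.7724

77.2%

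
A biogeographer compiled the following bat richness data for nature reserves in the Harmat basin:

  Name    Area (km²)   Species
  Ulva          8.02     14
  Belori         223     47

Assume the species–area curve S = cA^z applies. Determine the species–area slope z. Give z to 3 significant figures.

Taking logs: ln S = ln c + z ln A, so z = (ln S₂ − ln S₁)/(ln A₂ − ln A₁).
z = ln(47/14) / ln(223/8.02) = ln(3.357) / ln(27.81) = 1.2111 / 3.3252 = 0.3642

0.364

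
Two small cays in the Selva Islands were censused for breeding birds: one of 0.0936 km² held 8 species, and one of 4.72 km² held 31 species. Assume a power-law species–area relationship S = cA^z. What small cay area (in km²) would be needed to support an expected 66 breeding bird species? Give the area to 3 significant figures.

42.1 km²

z = ln(31/8) / ln(4.72/0.0936) = 1.3545 / 3.9205 = 0.3455
c = 8 / 0.0936^0.3455 = 8 / 0.4411 = 18.13
A = (66/18.13)^(1/0.3455) ⇒ ln A = ln(3.639)/0.3455 = 3.7390
A = e^3.7390 ≈ 42.05 km²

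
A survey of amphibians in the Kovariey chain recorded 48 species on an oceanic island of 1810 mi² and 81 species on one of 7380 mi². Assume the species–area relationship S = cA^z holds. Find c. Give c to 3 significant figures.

2.94

z = ln(S₂/S₁) / ln(A₂/A₁) = ln(81/48) / ln(7380/1810) = 0.5232 / 1.4054 = 0.3723
c = S₁ / A₁^z = 48 / 1810^0.3723 = 48 / 16.32 = 2.94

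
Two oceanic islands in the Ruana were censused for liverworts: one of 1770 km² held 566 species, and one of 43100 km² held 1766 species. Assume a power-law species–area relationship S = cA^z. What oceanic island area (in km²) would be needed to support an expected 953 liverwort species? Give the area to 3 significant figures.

7640 km²

z = ln(1766/566) / ln(43100/1770) = 1.1379 / 3.1925 = 0.3564
c = 566 / 1770^0.3564 = 566 / 14.38 = 39.37
A = (953/39.37)^(1/0.3564) ⇒ ln A = ln(24.21)/0.3564 = 8.9406
A = e^8.9406 ≈ 7635 km²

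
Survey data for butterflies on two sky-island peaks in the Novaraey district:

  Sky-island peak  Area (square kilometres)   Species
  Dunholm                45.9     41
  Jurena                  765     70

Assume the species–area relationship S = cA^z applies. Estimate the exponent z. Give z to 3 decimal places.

0.190

Taking logs: ln S = ln c + z ln A, so z = (ln S₂ − ln S₁)/(ln A₂ − ln A₁).
z = ln(70/41) / ln(765/45.9) = ln(1.707) / ln(16.67) = 0.5349 / 2.8134 = 0.1901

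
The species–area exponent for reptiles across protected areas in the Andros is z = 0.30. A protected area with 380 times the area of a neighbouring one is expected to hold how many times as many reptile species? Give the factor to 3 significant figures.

5.94

S₂/S₁ = (A₂/A₁)^z = 380^0.3
ln(S₂/S₁) = 0.3 × ln 380 = 0.3 × 5.9402 = 1.7821
S₂/S₁ = e^1.7821 ≈ 5.942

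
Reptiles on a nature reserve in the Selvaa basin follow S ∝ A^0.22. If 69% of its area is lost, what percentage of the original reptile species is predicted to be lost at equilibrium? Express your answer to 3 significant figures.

S_new/S_old = (A_new/A_old)^z = 0.31^0.22
= exp(0.22 × ln 0.31) = exp(0.22 × -1.1712) = exp(-0.2577) ≈ 0.7729
Fraction lost = 1 − 0.7729 = 0.2271

22.7%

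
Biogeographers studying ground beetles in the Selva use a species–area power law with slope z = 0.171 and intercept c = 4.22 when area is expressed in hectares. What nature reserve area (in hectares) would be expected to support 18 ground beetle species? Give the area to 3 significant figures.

4830 hectares

18 = 4.22 × A^0.171  ⇒  A^0.171 = 18/4.22 = 4.265
ln A = ln(4.265) / 0.171 = 1.4505 / 0.171 = 8.4827
A = e^8.4827 ≈ 4830 hectares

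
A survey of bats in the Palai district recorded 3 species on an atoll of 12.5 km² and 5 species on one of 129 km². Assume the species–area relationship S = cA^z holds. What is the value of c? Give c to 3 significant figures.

1.73

z = ln(S₂/S₁) / ln(A₂/A₁) = ln(5/3) / ln(129/12.5) = 0.5108 / 2.3341 = 0.2189
c = S₁ / A₁^z = 3 / 12.5^0.2189 = 3 / 1.738 = 1.726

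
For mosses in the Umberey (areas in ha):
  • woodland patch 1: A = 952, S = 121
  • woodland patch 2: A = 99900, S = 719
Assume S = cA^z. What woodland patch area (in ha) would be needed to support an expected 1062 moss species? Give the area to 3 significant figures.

z = ln(719/121) / ln(99900/952) = 1.7821 / 4.6534 = 0.3830
c = 121 / 952^0.3830 = 121 / 13.83 = 8.751
A = (1062/8.751)^(1/0.3830) ⇒ ln A = ln(121.4)/0.3830 = 12.5304
A = e^12.5304 ≈ 276626 ha

277000 ha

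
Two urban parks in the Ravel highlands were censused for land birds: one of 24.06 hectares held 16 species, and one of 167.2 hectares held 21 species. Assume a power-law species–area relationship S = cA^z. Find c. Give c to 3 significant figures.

z = ln(S₂/S₁) / ln(A₂/A₁) = ln(21/16) / ln(167.2/24.06) = 0.2719 / 1.9386 = 0.1403
c = S₁ / A₁^z = 16 / 24.06^0.1403 = 16 / 1.562 = 10.24

10.2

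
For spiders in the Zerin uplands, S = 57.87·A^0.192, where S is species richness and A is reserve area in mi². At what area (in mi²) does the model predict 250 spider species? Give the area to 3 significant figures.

2040 mi²

250 = 57.87 × A^0.192  ⇒  A^0.192 = 250/57.87 = 4.32
ln A = ln(4.32) / 0.192 = 1.4633 / 0.192 = 7.6212
A = e^7.6212 ≈ 2041 mi²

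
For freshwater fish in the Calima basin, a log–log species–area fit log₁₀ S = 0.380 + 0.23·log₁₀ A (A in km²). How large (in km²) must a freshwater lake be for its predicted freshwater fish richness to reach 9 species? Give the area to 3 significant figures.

9 = 2.399 × A^0.23  ⇒  A^0.23 = 9/2.399 = 3.752
ln A = ln(3.752) / 0.23 = 1.3222 / 0.23 = 5.7489
A = e^5.7489 ≈ 313.8 km²

314 km²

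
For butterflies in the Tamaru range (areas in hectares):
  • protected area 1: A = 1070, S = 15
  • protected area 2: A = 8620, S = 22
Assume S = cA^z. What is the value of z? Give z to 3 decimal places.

Taking logs: ln S = ln c + z ln A, so z = (ln S₂ − ln S₁)/(ln A₂ − ln A₁).
z = ln(22/15) / ln(8620/1070) = ln(1.467) / ln(8.056) = 0.3830 / 2.0864 = 0.1836

0.184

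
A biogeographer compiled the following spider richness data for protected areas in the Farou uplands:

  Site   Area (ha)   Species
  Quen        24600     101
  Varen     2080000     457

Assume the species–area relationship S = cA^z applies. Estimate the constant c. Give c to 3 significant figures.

3.24

z = ln(S₂/S₁) / ln(A₂/A₁) = ln(457/101) / ln(2080000/24600) = 1.5096 / 4.4374 = 0.3402
c = S₁ / A₁^z = 101 / 24600^0.3402 = 101 / 31.17 = 3.24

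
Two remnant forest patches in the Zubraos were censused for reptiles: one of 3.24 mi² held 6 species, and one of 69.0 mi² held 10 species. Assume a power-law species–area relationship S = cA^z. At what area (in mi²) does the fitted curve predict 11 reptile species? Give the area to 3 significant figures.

122 mi²

z = ln(10/6) / ln(69/3.24) = 0.5108 / 3.0585 = 0.1670
c = 6 / 3.24^0.1670 = 6 / 1.217 = 4.93
A = (11/4.93)^(1/0.1670) ⇒ ln A = ln(2.231)/0.1670 = 4.8048
A = e^4.8048 ≈ 122.1 mi²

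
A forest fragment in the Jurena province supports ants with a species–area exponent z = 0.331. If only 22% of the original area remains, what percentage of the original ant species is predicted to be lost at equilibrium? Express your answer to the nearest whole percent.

39%

S_new/S_old = (A_new/A_old)^z = 0.22^0.331
= exp(0.331 × ln 0.22) = exp(0.331 × -1.5141) = exp(-0.5012) ≈ 0.6058
Fraction lost = 1 − 0.6058 = 0.3942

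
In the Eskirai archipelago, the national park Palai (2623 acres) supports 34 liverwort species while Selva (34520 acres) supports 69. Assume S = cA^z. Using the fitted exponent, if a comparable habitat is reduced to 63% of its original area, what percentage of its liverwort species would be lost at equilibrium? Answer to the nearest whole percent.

12%

z = ln(69/34) / ln(34520/2623) = 0.7077 / 2.5772 = 0.2746
S_new/S_old = (A_new/A_old)^z = 0.63^0.2746 = exp(0.2746 × -0.4620) = 0.8808
Fraction lost = 1 − 0.8808 = 0.1192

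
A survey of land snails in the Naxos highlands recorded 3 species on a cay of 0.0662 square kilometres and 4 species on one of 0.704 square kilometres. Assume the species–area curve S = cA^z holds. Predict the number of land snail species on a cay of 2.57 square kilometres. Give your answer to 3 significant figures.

z = ln(4/3) / ln(0.704/0.0662) = 0.2877 / 2.3641 = 0.1217
c = 3 / 0.0662^0.1217 = 3 / 0.7186 = 4.175
S₃ = 4.175 × 2.57^0.1217 = 4.175 × 1.122 ≈ 4.683

4.68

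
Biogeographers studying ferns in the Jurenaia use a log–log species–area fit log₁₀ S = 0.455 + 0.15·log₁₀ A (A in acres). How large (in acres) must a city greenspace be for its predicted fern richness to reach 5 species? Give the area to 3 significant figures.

42.3 acres

5 = 2.851 × A^0.15  ⇒  A^0.15 = 5/2.851 = 1.754
ln A = ln(1.754) / 0.15 = 0.5618 / 0.15 = 3.7451
A = e^3.7451 ≈ 42.31 acres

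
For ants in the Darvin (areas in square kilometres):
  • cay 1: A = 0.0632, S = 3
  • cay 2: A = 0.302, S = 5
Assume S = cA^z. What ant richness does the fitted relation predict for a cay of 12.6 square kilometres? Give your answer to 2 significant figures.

17

z = ln(5/3) / ln(0.302/0.0632) = 0.5108 / 1.5641 = 0.3266
c = 3 / 0.0632^0.3266 = 3 / 0.4058 = 7.393
S₃ = 7.393 × 12.6^0.3266 = 7.393 × 2.288 ≈ 16.91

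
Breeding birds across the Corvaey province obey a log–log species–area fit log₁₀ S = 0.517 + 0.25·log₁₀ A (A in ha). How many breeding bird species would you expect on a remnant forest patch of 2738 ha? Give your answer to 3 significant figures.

S = 3.289 × 2738^0.25 = 3.289 × 7.234 ≈ 23.79

23.8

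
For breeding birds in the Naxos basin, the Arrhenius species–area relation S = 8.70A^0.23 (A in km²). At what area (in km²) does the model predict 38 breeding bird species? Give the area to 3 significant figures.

608 km²

38 = 8.7 × A^0.23  ⇒  A^0.23 = 38/8.7 = 4.368
ln A = ln(4.368) / 0.23 = 1.4743 / 0.23 = 6.4098
A = e^6.4098 ≈ 607.8 km²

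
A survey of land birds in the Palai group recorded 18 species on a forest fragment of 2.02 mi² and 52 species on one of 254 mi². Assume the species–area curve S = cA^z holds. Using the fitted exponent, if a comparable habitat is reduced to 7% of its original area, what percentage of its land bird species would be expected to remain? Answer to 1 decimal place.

55.8%

z = ln(52/18) / ln(254/2.02) = 1.0609 / 4.8342 = 0.2194
S_new/S_old = (A_new/A_old)^z = 0.07^0.2194 = exp(0.2194 × -2.6593) = 0.5579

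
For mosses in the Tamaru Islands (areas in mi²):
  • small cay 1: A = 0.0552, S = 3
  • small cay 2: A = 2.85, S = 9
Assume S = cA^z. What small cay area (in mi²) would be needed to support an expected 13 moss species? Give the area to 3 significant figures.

10.7 mi²

z = ln(9/3) / ln(2.85/0.0552) = 1.0986 / 3.9441 = 0.2785
c = 3 / 0.0552^0.2785 = 3 / 0.4462 = 6.723
A = (13/6.723)^(1/0.2785) ⇒ ln A = ln(1.934)/0.2785 = 2.3675
A = e^2.3675 ≈ 10.67 mi²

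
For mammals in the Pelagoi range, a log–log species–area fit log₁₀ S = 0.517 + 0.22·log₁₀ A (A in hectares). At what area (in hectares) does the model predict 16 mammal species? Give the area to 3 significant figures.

16 = 3.289 × A^0.22  ⇒  A^0.22 = 16/3.289 = 4.865
ln A = ln(4.865) / 0.22 = 1.5822 / 0.22 = 7.1916
A = e^7.1916 ≈ 1328 hectares

1330 hectares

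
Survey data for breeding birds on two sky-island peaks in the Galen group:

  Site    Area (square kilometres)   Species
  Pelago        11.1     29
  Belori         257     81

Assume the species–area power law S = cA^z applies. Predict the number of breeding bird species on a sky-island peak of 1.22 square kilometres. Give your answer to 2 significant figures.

z = ln(81/29) / ln(257/11.1) = 1.0272 / 3.1421 = 0.3269
c = 29 / 11.1^0.3269 = 29 / 2.196 = 13.2
S₃ = 13.2 × 1.22^0.3269 = 13.2 × 1.067 ≈ 14.09

14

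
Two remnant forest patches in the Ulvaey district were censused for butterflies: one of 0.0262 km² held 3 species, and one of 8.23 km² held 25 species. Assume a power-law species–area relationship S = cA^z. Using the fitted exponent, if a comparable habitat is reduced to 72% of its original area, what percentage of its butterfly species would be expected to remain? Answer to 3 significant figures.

z = ln(25/3) / ln(8.23/0.0262) = 2.1203 / 5.7498 = 0.3688
S_new/S_old = (A_new/A_old)^z = 0.72^0.3688 = exp(0.3688 × -0.3285) = 0.8859

88.6%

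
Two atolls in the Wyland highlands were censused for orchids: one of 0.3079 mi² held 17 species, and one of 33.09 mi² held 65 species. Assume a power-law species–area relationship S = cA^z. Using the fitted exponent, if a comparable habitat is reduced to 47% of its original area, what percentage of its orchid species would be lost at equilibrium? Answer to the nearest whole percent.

19%

z = ln(65/17) / ln(33.09/0.3079) = 1.3412 / 4.6772 = 0.2867
S_new/S_old = (A_new/A_old)^z = 0.47^0.2867 = exp(0.2867 × -0.7550) = 0.8053
Fraction lost = 1 − 0.8053 = 0.1947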